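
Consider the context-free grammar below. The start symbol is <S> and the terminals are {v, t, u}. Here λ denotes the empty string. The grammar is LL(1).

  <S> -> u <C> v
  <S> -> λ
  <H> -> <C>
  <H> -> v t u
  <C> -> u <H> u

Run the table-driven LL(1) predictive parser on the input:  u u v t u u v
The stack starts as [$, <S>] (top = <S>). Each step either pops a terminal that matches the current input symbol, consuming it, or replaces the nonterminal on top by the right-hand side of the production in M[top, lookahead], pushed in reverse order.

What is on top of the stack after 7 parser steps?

step 1: stack=$ <S>  input=u u v t u u v $  — expand <S> -> u <C> v
step 2: stack=$ v <C> u  input=u u v t u u v $  — match u
step 3: stack=$ v <C>  input=u v t u u v $  — expand <C> -> u <H> u
step 4: stack=$ v u <H> u  input=u v t u u v $  — match u
step 5: stack=$ v u <H>  input=v t u u v $  — expand <H> -> v t u
step 6: stack=$ v u u t v  input=v t u u v $  — match v
step 7: stack=$ v u u t  input=t u u v $  — match t
Stack after step 7: $ v u u (top = u).

u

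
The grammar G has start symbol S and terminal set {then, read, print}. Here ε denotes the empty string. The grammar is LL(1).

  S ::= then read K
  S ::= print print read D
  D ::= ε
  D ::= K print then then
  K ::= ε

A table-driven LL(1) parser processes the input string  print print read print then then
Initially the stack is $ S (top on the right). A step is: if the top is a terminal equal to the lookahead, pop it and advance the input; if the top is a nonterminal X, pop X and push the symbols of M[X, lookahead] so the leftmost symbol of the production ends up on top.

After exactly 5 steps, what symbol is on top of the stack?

K

step 1: stack=$ S  input=print print read print then then $  — expand S ::= print print read D
step 2: stack=$ D read print print  input=print print read print then then $  — match print
step 3: stack=$ D read print  input=print read print then then $  — match print
step 4: stack=$ D read  input=read print then then $  — match read
step 5: stack=$ D  input=print then then $  — expand D ::= K print then then
Stack after step 5: $ then then print K (top = K).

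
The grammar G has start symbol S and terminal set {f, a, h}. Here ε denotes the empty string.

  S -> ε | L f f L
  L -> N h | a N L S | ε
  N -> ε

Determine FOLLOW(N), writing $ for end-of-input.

FIRST(N) = {ε}
FIRST(L) = {ε, a, h}  (via N h)
FIRST(S) = {ε, a, f, h}  (via L f f L)
FOLLOW(S) includes $ since S is the start symbol.
FOLLOW(S): in L->a N L S, the suffix after S is empty, so FOLLOW(S) ⊇ FOLLOW(L) = {$, a, f, h}. Thus FOLLOW(S) = {$, a, f, h}.
FOLLOW(L): in S->L f f L (occurrence 1), L is followed by f f L with FIRST {f}; in S->L f f L (occurrence 2), the suffix after L is empty, so FOLLOW(L) ⊇ FOLLOW(S) = {$, a, f, h}; in L->a N L S, L is followed by S with FIRST {ε, a, f, h}; in L->a N L S, the suffix after L is nullable (adds nothing new). Thus FOLLOW(L) = {$, a, f, h}.
FOLLOW(N): in L->N h, N is followed by h with FIRST {h}; in L->a N L S, N is followed by L S with FIRST {ε, a, f, h}; in L->a N L S, the suffix after N is nullable, so FOLLOW(N) ⊇ FOLLOW(L) = {$, a, f, h}. Thus FOLLOW(N) = {$, a, f, h}.

{$, a, f, h}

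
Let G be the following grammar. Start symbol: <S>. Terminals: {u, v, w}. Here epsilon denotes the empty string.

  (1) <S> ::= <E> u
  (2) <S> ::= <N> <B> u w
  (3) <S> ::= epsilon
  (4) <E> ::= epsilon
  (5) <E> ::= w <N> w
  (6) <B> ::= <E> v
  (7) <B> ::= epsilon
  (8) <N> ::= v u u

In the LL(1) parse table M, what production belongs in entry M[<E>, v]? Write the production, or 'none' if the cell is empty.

<E> ::= epsilon

FIRST(<E>): from <E>::=epsilon we get {epsilon}; from <E>::=w <N> w we get {w}. So FIRST(<E>) = {epsilon, w}.
FIRST(<N>): from <N>::=v u u we get {v}. So FIRST(<N>) = {v}.
FIRST(<S>): from <S>::=<E> u we get {u, w}; from <S>::=<N> <B> u w we get {v}; from <S>::=epsilon we get {epsilon}. So FIRST(<S>) = {epsilon, u, v, w}.
FIRST(<B>): from <B>::=<E> v we get {v, w}; from <B>::=epsilon we get {epsilon}. So FIRST(<B>) = {epsilon, v, w}.
FOLLOW(<S>) includes $ since <S> is the start symbol.
FOLLOW(<E>): in <S>::=<E> u, <E> is followed by u with FIRST {u}; in <B>::=<E> v, <E> is followed by v with FIRST {v}. Thus FOLLOW(<E>) = {u, v}.
For <E> ::= epsilon: FIRST(epsilon) = {epsilon}, so it goes in M[<E>, t] for t ∈ {}; since epsilon ∈ FIRST, also for every t ∈ FOLLOW(<E>) = {u, v}.
For <E> ::= w <N> w: FIRST(w <N> w) = {w}, so it goes in M[<E>, t] for t ∈ {w}.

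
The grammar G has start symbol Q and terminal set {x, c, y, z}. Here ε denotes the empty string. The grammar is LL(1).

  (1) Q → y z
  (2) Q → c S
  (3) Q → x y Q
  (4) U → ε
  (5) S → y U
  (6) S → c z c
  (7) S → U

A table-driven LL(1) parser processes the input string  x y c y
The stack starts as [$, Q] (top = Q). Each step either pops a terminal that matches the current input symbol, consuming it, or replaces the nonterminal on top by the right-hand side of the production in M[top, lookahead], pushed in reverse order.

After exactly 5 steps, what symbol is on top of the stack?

step 1: stack=$ Q  input=x y c y $  — expand Q → x y Q
step 2: stack=$ Q y x  input=x y c y $  — match x
step 3: stack=$ Q y  input=y c y $  — match y
step 4: stack=$ Q  input=c y $  — expand Q → c S
step 5: stack=$ S c  input=c y $  — match c
Stack after step 5: $ S (top = S).

S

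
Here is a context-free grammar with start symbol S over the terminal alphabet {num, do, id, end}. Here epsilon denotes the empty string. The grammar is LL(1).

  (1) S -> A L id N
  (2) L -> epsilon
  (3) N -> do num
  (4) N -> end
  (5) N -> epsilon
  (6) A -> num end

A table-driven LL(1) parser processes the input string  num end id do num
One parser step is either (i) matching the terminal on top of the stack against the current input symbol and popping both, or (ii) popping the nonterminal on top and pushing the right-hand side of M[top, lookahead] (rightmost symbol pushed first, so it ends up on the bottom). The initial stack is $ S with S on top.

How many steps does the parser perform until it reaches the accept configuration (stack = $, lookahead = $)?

9

step 1: stack=$ S  input=num end id do num $  — expand S -> A L id N
step 2: stack=$ N id L A  input=num end id do num $  — expand A -> num end
step 3: stack=$ N id L end num  input=num end id do num $  — match num
step 4: stack=$ N id L end  input=end id do num $  — match end
step 5: stack=$ N id L  input=id do num $  — expand L -> epsilon
step 6: stack=$ N id  input=id do num $  — match id
step 7: stack=$ N  input=do num $  — expand N -> do num
step 8: stack=$ num do  input=do num $  — match do
step 9: stack=$ num  input=num $  — match num
Accept reached after 9 steps.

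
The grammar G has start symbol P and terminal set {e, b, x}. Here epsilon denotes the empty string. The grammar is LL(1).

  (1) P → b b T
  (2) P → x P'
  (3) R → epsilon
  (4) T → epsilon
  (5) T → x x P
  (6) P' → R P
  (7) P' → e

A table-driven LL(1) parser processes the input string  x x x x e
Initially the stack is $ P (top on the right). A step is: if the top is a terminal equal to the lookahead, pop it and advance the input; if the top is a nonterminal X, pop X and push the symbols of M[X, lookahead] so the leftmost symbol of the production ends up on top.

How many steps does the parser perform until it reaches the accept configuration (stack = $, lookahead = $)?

step 1: stack=$ P  input=x x x x e $  — expand P → x P'
step 2: stack=$ P' x  input=x x x x e $  — match x
step 3: stack=$ P'  input=x x x e $  — expand P' → R P
step 4: stack=$ P R  input=x x x e $  — expand R → epsilon
step 5: stack=$ P  input=x x x e $  — expand P → x P'
step 6: stack=$ P' x  input=x x x e $  — match x
step 7: stack=$ P'  input=x x e $  — expand P' → R P
step 8: stack=$ P R  input=x x e $  — expand R → epsilon
step 9: stack=$ P  input=x x e $  — expand P → x P'
step 10: stack=$ P' x  input=x x e $  — match x
step 11: stack=$ P'  input=x e $  — expand P' → R P
step 12: stack=$ P R  input=x e $  — expand R → epsilon
step 13: stack=$ P  input=x e $  — expand P → x P'
step 14: stack=$ P' x  input=x e $  — match x
step 15: stack=$ P'  input=e $  — expand P' → e
step 16: stack=$ e  input=e $  — match e
Accept reached after 16 steps.

16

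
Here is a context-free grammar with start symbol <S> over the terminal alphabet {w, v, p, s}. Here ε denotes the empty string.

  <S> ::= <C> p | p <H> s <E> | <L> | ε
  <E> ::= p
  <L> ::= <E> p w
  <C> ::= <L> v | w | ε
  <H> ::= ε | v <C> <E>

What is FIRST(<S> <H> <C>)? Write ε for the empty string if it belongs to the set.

{ε, p, v, w}

FIRST(<E>) = {p}
FIRST(<H>) = {ε, v}
FIRST(<L>) = {p}  (via <E> p w)
FIRST(<C>) = {ε, p, w}  (via <L> v)
FIRST(<S>) = {ε, p, w}  (via <C> p, <L>)
FIRST(<S> <H> <C>): take FIRST of each symbol in turn, carrying on past any symbol whose FIRST contains ε; result {ε, p, v, w}.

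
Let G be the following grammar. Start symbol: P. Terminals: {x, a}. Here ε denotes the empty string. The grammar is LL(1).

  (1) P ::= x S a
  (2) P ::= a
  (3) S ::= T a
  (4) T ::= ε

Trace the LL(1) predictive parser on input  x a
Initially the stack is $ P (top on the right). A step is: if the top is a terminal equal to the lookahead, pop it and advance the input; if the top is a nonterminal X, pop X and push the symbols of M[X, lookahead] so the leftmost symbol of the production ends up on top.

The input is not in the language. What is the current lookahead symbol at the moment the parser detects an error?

$

step 1: stack=$ P  input=x a $  — expand P ::= x S a
step 2: stack=$ a S x  input=x a $  — match x
step 3: stack=$ a S  input=a $  — expand S ::= T a
step 4: stack=$ a a T  input=a $  — expand T ::= ε
step 5: stack=$ a a  input=a $  — match a
step 6: stack=$ a  input=$  — error: top is terminal a but lookahead is $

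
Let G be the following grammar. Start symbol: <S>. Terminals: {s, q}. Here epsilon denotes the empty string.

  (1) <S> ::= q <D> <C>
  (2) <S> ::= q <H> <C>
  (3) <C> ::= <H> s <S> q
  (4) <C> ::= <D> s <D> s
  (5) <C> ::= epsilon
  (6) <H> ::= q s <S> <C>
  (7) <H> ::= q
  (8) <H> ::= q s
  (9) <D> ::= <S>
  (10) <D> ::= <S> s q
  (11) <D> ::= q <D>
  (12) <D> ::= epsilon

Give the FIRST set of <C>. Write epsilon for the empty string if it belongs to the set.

{epsilon, q, s}

FIRST(<S>): from <S>::=q <D> <C> we get {q}; from <S>::=q <H> <C> we get {q}. So FIRST(<S>) = {q}.
FIRST(<H>): from <H>::=q s <S> <C> we get {q}; from <H>::=q we get {q}; from <H>::=q s we get {q}. So FIRST(<H>) = {q}.
FIRST(<D>): from <D>::=<S> we get {q}; from <D>::=<S> s q we get {q}; from <D>::=q <D> we get {q}; from <D>::=epsilon we get {epsilon}. So FIRST(<D>) = {epsilon, q}.
FIRST(<C>): from <C>::=<H> s <S> q we get {q}; from <C>::=<D> s <D> s we get {q, s}; from <C>::=epsilon we get {epsilon}. So FIRST(<C>) = {epsilon, q, s}.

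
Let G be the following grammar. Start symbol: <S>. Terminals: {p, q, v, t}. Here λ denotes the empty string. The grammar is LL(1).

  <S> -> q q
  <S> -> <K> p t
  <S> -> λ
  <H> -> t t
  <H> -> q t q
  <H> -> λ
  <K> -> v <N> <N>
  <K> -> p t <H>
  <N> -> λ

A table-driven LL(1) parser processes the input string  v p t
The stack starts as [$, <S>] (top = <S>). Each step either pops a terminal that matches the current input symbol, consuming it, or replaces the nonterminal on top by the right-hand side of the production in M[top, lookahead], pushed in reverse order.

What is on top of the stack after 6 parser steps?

     Stack            Input    Action
  1  $ <S>            v p t $  expand <S> -> <K> p t
  2  $ t p <K>        v p t $  expand <K> -> v <N> <N>
  3  $ t p <N> <N> v  v p t $  match v
  4  $ t p <N> <N>    p t $    expand <N> -> λ
  5  $ t p <N>        p t $    expand <N> -> λ
  6  $ t p            p t $    match p
Stack after step 6: $ t (top = t).

t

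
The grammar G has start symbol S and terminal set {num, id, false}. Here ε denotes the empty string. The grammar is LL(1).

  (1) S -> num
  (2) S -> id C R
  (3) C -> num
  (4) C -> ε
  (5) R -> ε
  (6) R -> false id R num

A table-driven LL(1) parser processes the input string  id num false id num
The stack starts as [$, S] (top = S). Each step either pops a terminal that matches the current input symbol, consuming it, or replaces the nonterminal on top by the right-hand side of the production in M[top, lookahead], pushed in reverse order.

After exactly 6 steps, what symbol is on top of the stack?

id

     Stack             Input                  Action
  1  $ S               id num false id num $  expand S -> id C R
  2  $ R C id          id num false id num $  match id
  3  $ R C             num false id num $     expand C -> num
  4  $ R num           num false id num $     match num
  5  $ R               false id num $         expand R -> false id R num
  6  $ num R id false  false id num $         match false
Stack after step 6: $ num R id (top = id).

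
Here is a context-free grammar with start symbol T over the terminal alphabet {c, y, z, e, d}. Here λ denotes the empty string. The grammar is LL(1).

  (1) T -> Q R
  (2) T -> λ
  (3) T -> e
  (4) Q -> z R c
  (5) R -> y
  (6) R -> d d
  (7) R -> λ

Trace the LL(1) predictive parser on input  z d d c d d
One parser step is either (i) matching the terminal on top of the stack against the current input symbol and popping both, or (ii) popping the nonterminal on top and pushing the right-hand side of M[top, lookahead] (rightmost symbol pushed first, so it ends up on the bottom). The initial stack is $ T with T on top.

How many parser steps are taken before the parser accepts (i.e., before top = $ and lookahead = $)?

10

      Stack      Input          Action
   1  $ T        z d d c d d $  expand T -> Q R
   2  $ R Q      z d d c d d $  expand Q -> z R c
   3  $ R c R z  z d d c d d $  match z
   4  $ R c R    d d c d d $    expand R -> d d
   5  $ R c d d  d d c d d $    match d
   6  $ R c d    d c d d $      match d
   7  $ R c      c d d $        match c
   8  $ R        d d $          expand R -> d d
   9  $ d d      d d $          match d
  10  $ d        d $            match d
Accept reached after 10 steps.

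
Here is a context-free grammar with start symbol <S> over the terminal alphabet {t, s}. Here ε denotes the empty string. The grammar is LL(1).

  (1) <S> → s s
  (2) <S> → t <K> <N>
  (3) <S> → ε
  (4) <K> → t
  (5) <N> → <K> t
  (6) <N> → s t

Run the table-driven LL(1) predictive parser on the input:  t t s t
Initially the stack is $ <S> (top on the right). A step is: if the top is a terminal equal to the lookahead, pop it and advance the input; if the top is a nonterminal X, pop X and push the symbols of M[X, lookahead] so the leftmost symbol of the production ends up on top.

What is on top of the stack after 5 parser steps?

s

step 1: stack=$ <S>  input=t t s t $  — expand <S> → t <K> <N>
step 2: stack=$ <N> <K> t  input=t t s t $  — match t
step 3: stack=$ <N> <K>  input=t s t $  — expand <K> → t
step 4: stack=$ <N> t  input=t s t $  — match t
step 5: stack=$ <N>  input=s t $  — expand <N> → s t
Stack after step 5: $ t s (top = s).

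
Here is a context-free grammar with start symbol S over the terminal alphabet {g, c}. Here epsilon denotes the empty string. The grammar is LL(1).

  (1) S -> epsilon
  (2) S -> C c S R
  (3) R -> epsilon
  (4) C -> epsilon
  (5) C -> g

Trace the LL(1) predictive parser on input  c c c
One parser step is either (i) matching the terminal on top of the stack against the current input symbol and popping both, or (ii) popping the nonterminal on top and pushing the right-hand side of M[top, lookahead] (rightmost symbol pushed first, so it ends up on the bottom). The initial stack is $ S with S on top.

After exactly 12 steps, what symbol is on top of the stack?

R

      Stack          Input    Action
   1  $ S            c c c $  expand S -> C c S R
   2  $ R S c C      c c c $  expand C -> epsilon
   3  $ R S c        c c c $  match c
   4  $ R S          c c $    expand S -> C c S R
   5  $ R R S c C    c c $    expand C -> epsilon
   6  $ R R S c      c c $    match c
   7  $ R R S        c $      expand S -> C c S R
   8  $ R R R S c C  c $      expand C -> epsilon
   9  $ R R R S c    c $      match c
  10  $ R R R S      $        expand S -> epsilon
  11  $ R R R        $        expand R -> epsilon
  12  $ R R          $        expand R -> epsilon
Stack after step 12: $ R (top = R).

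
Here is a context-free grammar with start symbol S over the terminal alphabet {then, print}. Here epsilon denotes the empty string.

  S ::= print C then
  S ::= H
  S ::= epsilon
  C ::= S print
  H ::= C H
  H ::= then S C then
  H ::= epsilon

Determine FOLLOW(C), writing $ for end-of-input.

FIRST(S): from S::=print C then we get {print}; from S::=H we get {epsilon, print, then}; from S::=epsilon we get {epsilon}. So FIRST(S) = {epsilon, print, then}.
FIRST(C): from C::=S print we get {print, then}. So FIRST(C) = {print, then}.
FIRST(H): from H::=C H we get {print, then}; from H::=then S C then we get {then}; from H::=epsilon we get {epsilon}. So FIRST(H) = {epsilon, print, then}.
FOLLOW(S) includes $ since S is the start symbol.
FOLLOW(S): in C::=S print, S is followed by print with FIRST {print}; in H::=then S C then, S is followed by C then with FIRST {print, then}. Thus FOLLOW(S) = {$, print, then}.
FOLLOW(H): in S::=H, the suffix after H is empty, so FOLLOW(H) ⊇ FOLLOW(S) = {$, print, then}; in H::=C H, the suffix after H is empty (adds nothing new). Thus FOLLOW(H) = {$, print, then}.
FOLLOW(C): in S::=print C then, C is followed by then with FIRST {then}; in H::=C H, C is followed by H with FIRST {epsilon, print, then}; in H::=C H, the suffix after C is nullable, so FOLLOW(C) ⊇ FOLLOW(H) = {$, print, then}; in H::=then S C then, C is followed by then with FIRST {then}. Thus FOLLOW(C) = {$, print, then}.

{$, print, then}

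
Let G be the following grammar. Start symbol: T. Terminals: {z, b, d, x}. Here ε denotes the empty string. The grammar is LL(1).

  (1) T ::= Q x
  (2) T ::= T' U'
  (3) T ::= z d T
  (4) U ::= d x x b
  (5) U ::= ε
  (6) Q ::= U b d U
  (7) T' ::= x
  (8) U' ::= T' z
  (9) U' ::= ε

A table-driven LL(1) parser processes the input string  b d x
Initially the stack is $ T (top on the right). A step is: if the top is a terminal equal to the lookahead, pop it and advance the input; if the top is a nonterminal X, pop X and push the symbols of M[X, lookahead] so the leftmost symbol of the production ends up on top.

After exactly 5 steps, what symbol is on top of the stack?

     Stack        Input    Action
  1  $ T          b d x $  expand T ::= Q x
  2  $ x Q        b d x $  expand Q ::= U b d U
  3  $ x U d b U  b d x $  expand U ::= ε
  4  $ x U d b    b d x $  match b
  5  $ x U d      d x $    match d
Stack after step 5: $ x U (top = U).

U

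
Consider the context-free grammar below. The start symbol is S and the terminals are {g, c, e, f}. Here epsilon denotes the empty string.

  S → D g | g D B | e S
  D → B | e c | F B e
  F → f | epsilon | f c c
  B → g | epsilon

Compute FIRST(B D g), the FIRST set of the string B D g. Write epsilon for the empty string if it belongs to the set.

{e, f, g}

FIRST(F): from F→f we get {f}; from F→epsilon we get {epsilon}; from F→f c c we get {f}. So FIRST(F) = {epsilon, f}.
FIRST(B): from B→g we get {g}; from B→epsilon we get {epsilon}. So FIRST(B) = {epsilon, g}.
FIRST(D): from D→B we get {epsilon, g}; from D→e c we get {e}; from D→F B e we get {e, f, g}. So FIRST(D) = {epsilon, e, f, g}.
FIRST(S): from S→D g we get {e, f, g}; from S→g D B we get {g}; from S→e S we get {e}. So FIRST(S) = {e, f, g}.
FIRST(B D g): take FIRST of each symbol in turn, carrying on past any symbol whose FIRST contains epsilon; result {e, f, g}.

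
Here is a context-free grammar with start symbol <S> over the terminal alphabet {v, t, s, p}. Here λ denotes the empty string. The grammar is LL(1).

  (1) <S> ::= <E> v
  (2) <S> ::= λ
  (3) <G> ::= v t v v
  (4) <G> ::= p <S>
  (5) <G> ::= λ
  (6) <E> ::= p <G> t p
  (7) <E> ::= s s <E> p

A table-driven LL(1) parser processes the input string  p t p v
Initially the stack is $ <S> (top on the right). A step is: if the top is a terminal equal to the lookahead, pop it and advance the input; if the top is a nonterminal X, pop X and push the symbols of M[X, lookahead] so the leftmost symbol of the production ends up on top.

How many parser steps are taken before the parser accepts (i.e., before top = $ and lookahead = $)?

7

step 1: stack=$ <S>  input=p t p v $  — expand <S> ::= <E> v
step 2: stack=$ v <E>  input=p t p v $  — expand <E> ::= p <G> t p
step 3: stack=$ v p t <G> p  input=p t p v $  — match p
step 4: stack=$ v p t <G>  input=t p v $  — expand <G> ::= λ
step 5: stack=$ v p t  input=t p v $  — match t
step 6: stack=$ v p  input=p v $  — match p
step 7: stack=$ v  input=v $  — match v
Accept reached after 7 steps.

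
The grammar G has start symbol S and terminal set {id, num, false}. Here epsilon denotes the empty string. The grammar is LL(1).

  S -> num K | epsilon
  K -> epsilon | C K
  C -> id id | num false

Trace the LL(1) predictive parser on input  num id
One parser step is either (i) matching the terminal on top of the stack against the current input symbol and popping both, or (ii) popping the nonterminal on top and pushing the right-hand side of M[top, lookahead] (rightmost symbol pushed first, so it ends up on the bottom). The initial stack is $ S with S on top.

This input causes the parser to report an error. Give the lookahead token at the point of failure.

     Stack      Input     Action
  1  $ S        num id $  expand S -> num K
  2  $ K num    num id $  match num
  3  $ K        id $      expand K -> C K
  4  $ K C      id $      expand C -> id id
  5  $ K id id  id $      match id
  6  $ K id     $         error: top is terminal id but lookahead is $

$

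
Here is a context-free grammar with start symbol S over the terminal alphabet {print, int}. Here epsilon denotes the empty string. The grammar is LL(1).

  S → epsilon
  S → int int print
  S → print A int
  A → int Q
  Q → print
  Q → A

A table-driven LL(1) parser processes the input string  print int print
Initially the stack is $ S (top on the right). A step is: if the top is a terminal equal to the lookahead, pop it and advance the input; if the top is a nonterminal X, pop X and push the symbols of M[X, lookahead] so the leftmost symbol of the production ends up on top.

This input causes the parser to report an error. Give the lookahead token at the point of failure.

$

step 1: stack=$ S  input=print int print $  — expand S → print A int
step 2: stack=$ int A print  input=print int print $  — match print
step 3: stack=$ int A  input=int print $  — expand A → int Q
step 4: stack=$ int Q int  input=int print $  — match int
step 5: stack=$ int Q  input=print $  — expand Q → print
step 6: stack=$ int print  input=print $  — match print
step 7: stack=$ int  input=$  — error: top is terminal int but lookahead is $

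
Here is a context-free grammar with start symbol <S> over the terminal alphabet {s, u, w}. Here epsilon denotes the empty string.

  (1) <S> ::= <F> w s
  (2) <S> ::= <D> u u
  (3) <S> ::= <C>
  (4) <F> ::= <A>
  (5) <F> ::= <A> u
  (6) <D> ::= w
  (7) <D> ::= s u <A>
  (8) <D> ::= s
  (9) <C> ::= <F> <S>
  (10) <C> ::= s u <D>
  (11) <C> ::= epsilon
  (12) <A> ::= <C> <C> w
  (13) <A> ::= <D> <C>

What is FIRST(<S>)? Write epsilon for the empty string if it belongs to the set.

FIRST(<D>) = {s, w}
FIRST(<S>) = {epsilon, s, w}  (via <F> w s, <D> u u, <C>)
FIRST(<F>) = {s, w}  (via <A>, <A> u)
FIRST(<C>) = {epsilon, s, w}  (via <F> <S>)
FIRST(<A>) = {s, w}  (via <C> <C> w, <D> <C>)

{epsilon, s, w}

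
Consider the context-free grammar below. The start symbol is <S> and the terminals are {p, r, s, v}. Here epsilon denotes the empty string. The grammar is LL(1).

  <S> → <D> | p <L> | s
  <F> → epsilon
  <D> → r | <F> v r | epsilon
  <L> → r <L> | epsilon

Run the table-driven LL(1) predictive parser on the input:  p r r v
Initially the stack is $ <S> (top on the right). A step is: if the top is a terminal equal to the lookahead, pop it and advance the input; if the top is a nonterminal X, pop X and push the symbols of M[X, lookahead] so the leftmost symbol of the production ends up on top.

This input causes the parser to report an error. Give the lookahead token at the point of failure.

v

     Stack    Input      Action
  1  $ <S>    p r r v $  expand <S> → p <L>
  2  $ <L> p  p r r v $  match p
  3  $ <L>    r r v $    expand <L> → r <L>
  4  $ <L> r  r r v $    match r
  5  $ <L>    r v $      expand <L> → r <L>
  6  $ <L> r  r v $      match r
  7  $ <L>    v $        error: M[<L>, v] is empty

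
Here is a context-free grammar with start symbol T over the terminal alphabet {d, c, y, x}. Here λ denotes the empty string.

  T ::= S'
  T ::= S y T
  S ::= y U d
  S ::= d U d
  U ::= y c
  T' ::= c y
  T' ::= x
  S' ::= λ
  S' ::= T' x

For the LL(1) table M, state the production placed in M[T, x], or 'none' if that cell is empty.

FIRST(S): from S::=y U d we get {y}; from S::=d U d we get {d}. So FIRST(S) = {d, y}.
FIRST(U): from U::=y c we get {y}. So FIRST(U) = {y}.
FIRST(T'): from T'::=c y we get {c}; from T'::=x we get {x}. So FIRST(T') = {c, x}.
FIRST(S'): from S'::=λ we get {λ}; from S'::=T' x we get {c, x}. So FIRST(S') = {λ, c, x}.
FIRST(T): from T::=S' we get {λ, c, x}; from T::=S y T we get {d, y}. So FIRST(T) = {λ, c, d, x, y}.
FOLLOW(T) includes $ since T is the start symbol.
FOLLOW(T): in T::=S y T, the suffix after T is empty (adds nothing new). Thus FOLLOW(T) = {$}.
For T ::= S': FIRST(S') = {λ, c, x}, so it goes in M[T, t] for t ∈ {c, x}; since λ ∈ FIRST, also for every t ∈ FOLLOW(T) = {$}.
For T ::= S y T: FIRST(S y T) = {d, y}, so it goes in M[T, t] for t ∈ {d, y}.

T ::= S'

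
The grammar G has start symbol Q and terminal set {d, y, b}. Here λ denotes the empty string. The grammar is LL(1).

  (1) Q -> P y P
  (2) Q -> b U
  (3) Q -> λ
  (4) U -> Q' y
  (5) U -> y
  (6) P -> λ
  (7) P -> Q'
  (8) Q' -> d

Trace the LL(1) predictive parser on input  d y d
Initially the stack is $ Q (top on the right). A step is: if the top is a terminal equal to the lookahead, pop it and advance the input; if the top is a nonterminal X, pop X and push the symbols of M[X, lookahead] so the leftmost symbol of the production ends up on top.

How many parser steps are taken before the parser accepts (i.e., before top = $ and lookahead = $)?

     Stack     Input    Action
  1  $ Q       d y d $  expand Q -> P y P
  2  $ P y P   d y d $  expand P -> Q'
  3  $ P y Q'  d y d $  expand Q' -> d
  4  $ P y d   d y d $  match d
  5  $ P y     y d $    match y
  6  $ P       d $      expand P -> Q'
  7  $ Q'      d $      expand Q' -> d
  8  $ d       d $      match d
Accept reached after 8 steps.

8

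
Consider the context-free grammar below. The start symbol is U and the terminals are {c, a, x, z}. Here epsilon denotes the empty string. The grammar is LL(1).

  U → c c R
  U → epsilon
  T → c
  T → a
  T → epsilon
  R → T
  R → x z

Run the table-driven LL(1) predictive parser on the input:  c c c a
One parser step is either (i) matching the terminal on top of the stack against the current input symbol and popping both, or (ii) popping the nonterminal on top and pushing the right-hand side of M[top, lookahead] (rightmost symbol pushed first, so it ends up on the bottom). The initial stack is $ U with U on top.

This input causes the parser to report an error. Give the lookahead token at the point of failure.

a

step 1: stack=$ U  input=c c c a $  — expand U → c c R
step 2: stack=$ R c c  input=c c c a $  — match c
step 3: stack=$ R c  input=c c a $  — match c
step 4: stack=$ R  input=c a $  — expand R → T
step 5: stack=$ T  input=c a $  — expand T → c
step 6: stack=$ c  input=c a $  — match c
step 7: stack=$  input=a $  — error: stack empty but input remains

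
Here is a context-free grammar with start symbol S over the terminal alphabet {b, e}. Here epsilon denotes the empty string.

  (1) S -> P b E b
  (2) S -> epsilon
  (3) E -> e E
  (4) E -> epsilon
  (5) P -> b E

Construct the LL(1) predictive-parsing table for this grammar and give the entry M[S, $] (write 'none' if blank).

S -> epsilon

FIRST(E): from E->e E we get {e}; from E->epsilon we get {epsilon}. So FIRST(E) = {epsilon, e}.
FIRST(P): from P->b E we get {b}. So FIRST(P) = {b}.
FIRST(S): from S->P b E b we get {b}; from S->epsilon we get {epsilon}. So FIRST(S) = {epsilon, b}.
FOLLOW(S) includes $ since S is the start symbol.
FOLLOW(S): S appears on no right-hand side. Thus FOLLOW(S) = {$}.
For S -> P b E b: FIRST(P b E b) = {b}, so it goes in M[S, t] for t ∈ {b}.
For S -> epsilon: FIRST(epsilon) = {epsilon}, so it goes in M[S, t] for t ∈ {}; since epsilon ∈ FIRST, also for every t ∈ FOLLOW(S) = {$}.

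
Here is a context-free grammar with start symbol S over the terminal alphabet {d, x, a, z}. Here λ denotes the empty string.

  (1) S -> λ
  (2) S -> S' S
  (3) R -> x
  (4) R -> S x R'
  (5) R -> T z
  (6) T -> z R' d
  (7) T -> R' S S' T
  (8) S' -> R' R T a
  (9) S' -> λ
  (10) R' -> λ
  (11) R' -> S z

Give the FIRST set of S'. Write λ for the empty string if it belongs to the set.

FIRST(S): from S->λ we get {λ}; from S->S' S we get {λ, x, z}. So FIRST(S) = {λ, x, z}.
FIRST(R'): from R'->λ we get {λ}; from R'->S z we get {x, z}. So FIRST(R') = {λ, x, z}.
FIRST(R): from R->x we get {x}; from R->S x R' we get {x, z}; from R->T z we get {x, z}. So FIRST(R) = {x, z}.
FIRST(S'): from S'->R' R T a we get {x, z}; from S'->λ we get {λ}. So FIRST(S') = {λ, x, z}.
FIRST(T): from T->z R' d we get {z}; from T->R' S S' T we get {x, z}. So FIRST(T) = {x, z}.

{λ, x, z}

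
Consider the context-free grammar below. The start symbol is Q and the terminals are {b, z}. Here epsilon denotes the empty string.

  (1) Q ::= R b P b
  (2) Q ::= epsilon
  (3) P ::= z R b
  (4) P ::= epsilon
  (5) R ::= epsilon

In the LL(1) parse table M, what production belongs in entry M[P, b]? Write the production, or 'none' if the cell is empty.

FIRST(P): from P::=z R b we get {z}; from P::=epsilon we get {epsilon}. So FIRST(P) = {epsilon, z}.
FIRST(R): from R::=epsilon we get {epsilon}. So FIRST(R) = {epsilon}.
FIRST(Q): from Q::=R b P b we get {b}; from Q::=epsilon we get {epsilon}. So FIRST(Q) = {epsilon, b}.
FOLLOW(Q) includes $ since Q is the start symbol.
FOLLOW(P): in Q::=R b P b, P is followed by b with FIRST {b}. Thus FOLLOW(P) = {b}.
For P ::= z R b: FIRST(z R b) = {z}, so it goes in M[P, t] for t ∈ {z}.
For P ::= epsilon: FIRST(epsilon) = {epsilon}, so it goes in M[P, t] for t ∈ {}; since epsilon ∈ FIRST, also for every t ∈ FOLLOW(P) = {b}.

P ::= epsilon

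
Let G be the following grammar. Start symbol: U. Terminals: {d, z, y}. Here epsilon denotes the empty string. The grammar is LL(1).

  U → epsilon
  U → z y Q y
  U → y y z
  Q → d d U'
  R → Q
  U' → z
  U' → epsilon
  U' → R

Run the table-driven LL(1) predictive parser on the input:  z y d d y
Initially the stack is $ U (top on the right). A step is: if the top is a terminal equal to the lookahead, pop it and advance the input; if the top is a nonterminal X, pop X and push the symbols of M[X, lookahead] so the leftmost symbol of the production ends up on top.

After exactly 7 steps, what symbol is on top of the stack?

     Stack       Input        Action
  1  $ U         z y d d y $  expand U → z y Q y
  2  $ y Q y z   z y d d y $  match z
  3  $ y Q y     y d d y $    match y
  4  $ y Q       d d y $      expand Q → d d U'
  5  $ y U' d d  d d y $      match d
  6  $ y U' d    d y $        match d
  7  $ y U'      y $          expand U' → epsilon
Stack after step 7: $ y (top = y).

y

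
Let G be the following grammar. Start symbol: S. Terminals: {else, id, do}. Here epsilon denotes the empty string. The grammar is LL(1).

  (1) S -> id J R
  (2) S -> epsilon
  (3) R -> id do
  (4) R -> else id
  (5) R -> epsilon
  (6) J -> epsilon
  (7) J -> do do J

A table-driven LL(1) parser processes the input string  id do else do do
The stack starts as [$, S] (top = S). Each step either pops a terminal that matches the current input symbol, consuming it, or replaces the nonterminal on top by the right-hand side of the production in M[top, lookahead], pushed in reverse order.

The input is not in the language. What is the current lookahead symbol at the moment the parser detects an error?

step 1: stack=$ S  input=id do else do do $  — expand S -> id J R
step 2: stack=$ R J id  input=id do else do do $  — match id
step 3: stack=$ R J  input=do else do do $  — expand J -> do do J
step 4: stack=$ R J do do  input=do else do do $  — match do
step 5: stack=$ R J do  input=else do do $  — error: top is terminal do but lookahead is else

else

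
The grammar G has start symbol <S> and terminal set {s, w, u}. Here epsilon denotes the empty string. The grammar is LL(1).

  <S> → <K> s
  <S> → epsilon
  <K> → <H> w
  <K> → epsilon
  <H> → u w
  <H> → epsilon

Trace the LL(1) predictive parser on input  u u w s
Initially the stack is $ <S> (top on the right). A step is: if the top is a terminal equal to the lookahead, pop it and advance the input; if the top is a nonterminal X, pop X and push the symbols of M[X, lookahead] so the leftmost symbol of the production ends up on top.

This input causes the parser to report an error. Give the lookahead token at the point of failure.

u

step 1: stack=$ <S>  input=u u w s $  — expand <S> → <K> s
step 2: stack=$ s <K>  input=u u w s $  — expand <K> → <H> w
step 3: stack=$ s w <H>  input=u u w s $  — expand <H> → u w
step 4: stack=$ s w w u  input=u u w s $  — match u
step 5: stack=$ s w w  input=u w s $  — error: top is terminal w but lookahead is u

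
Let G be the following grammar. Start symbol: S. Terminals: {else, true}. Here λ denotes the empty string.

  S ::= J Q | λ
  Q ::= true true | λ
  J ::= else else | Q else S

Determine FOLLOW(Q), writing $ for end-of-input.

{$, else, true}

FIRST(Q): from Q::=true true we get {true}; from Q::=λ we get {λ}. So FIRST(Q) = {λ, true}.
FIRST(J): from J::=else else we get {else}; from J::=Q else S we get {else, true}. So FIRST(J) = {else, true}.
FIRST(S): from S::=J Q we get {else, true}; from S::=λ we get {λ}. So FIRST(S) = {λ, else, true}.
FOLLOW(S) includes $ since S is the start symbol.
FOLLOW(S): in J::=Q else S, the suffix after S is empty, so FOLLOW(S) ⊇ FOLLOW(J) = {$, true}. Thus FOLLOW(S) = {$, true}.
FOLLOW(Q): in S::=J Q, the suffix after Q is empty, so FOLLOW(Q) ⊇ FOLLOW(S) = {$, true}; in J::=Q else S, Q is followed by else S with FIRST {else}. Thus FOLLOW(Q) = {$, else, true}.
FOLLOW(J): in S::=J Q, J is followed by Q with FIRST {λ, true}; in S::=J Q, the suffix after J is nullable, so FOLLOW(J) ⊇ FOLLOW(S) = {$, true}. Thus FOLLOW(J) = {$, true}.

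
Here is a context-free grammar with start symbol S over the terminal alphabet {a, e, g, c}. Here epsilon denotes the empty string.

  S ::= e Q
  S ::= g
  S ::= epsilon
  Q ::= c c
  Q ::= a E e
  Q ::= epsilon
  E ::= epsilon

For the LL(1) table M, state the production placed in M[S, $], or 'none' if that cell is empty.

S ::= epsilon

FIRST(S): from S::=e Q we get {e}; from S::=g we get {g}; from S::=epsilon we get {epsilon}. So FIRST(S) = {epsilon, e, g}.
FIRST(Q): from Q::=c c we get {c}; from Q::=a E e we get {a}; from Q::=epsilon we get {epsilon}. So FIRST(Q) = {epsilon, a, c}.
FIRST(E): from E::=epsilon we get {epsilon}. So FIRST(E) = {epsilon}.
FOLLOW(S) includes $ since S is the start symbol.
FOLLOW(S): S appears on no right-hand side. Thus FOLLOW(S) = {$}.
For S ::= e Q: FIRST(e Q) = {e}, so it goes in M[S, t] for t ∈ {e}.
For S ::= g: FIRST(g) = {g}, so it goes in M[S, t] for t ∈ {g}.
For S ::= epsilon: FIRST(epsilon) = {epsilon}, so it goes in M[S, t] for t ∈ {}; since epsilon ∈ FIRST, also for every t ∈ FOLLOW(S) = {$}.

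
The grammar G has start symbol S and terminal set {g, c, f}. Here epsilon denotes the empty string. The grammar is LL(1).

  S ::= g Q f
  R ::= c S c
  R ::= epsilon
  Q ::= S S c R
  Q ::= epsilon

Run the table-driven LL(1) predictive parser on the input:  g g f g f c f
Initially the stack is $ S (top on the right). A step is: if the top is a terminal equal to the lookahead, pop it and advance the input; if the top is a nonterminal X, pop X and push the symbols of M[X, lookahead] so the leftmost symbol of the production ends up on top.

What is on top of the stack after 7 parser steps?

S

     Stack            Input            Action
  1  $ S              g g f g f c f $  expand S ::= g Q f
  2  $ f Q g          g g f g f c f $  match g
  3  $ f Q            g f g f c f $    expand Q ::= S S c R
  4  $ f R c S S      g f g f c f $    expand S ::= g Q f
  5  $ f R c S f Q g  g f g f c f $    match g
  6  $ f R c S f Q    f g f c f $      expand Q ::= epsilon
  7  $ f R c S f      f g f c f $      match f
Stack after step 7: $ f R c S (top = S).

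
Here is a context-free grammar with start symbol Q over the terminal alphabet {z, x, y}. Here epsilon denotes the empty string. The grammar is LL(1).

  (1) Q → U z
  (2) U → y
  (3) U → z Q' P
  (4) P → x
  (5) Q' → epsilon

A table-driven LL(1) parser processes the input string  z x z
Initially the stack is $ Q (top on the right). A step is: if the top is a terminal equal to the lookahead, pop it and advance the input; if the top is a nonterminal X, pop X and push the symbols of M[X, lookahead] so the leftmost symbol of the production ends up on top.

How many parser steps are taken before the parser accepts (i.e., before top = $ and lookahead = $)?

7

step 1: stack=$ Q  input=z x z $  — expand Q → U z
step 2: stack=$ z U  input=z x z $  — expand U → z Q' P
step 3: stack=$ z P Q' z  input=z x z $  — match z
step 4: stack=$ z P Q'  input=x z $  — expand Q' → epsilon
step 5: stack=$ z P  input=x z $  — expand P → x
step 6: stack=$ z x  input=x z $  — match x
step 7: stack=$ z  input=z $  — match z
Accept reached after 7 steps.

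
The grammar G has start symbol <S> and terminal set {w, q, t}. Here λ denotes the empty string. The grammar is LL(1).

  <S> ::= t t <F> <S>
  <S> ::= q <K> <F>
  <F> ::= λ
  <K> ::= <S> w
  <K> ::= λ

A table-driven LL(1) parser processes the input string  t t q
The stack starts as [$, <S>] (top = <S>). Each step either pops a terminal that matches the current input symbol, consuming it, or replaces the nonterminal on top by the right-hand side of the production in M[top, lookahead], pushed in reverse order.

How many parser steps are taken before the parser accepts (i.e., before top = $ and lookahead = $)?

8

step 1: stack=$ <S>  input=t t q $  — expand <S> ::= t t <F> <S>
step 2: stack=$ <S> <F> t t  input=t t q $  — match t
step 3: stack=$ <S> <F> t  input=t q $  — match t
step 4: stack=$ <S> <F>  input=q $  — expand <F> ::= λ
step 5: stack=$ <S>  input=q $  — expand <S> ::= q <K> <F>
step 6: stack=$ <F> <K> q  input=q $  — match q
step 7: stack=$ <F> <K>  input=$  — expand <K> ::= λ
step 8: stack=$ <F>  input=$  — expand <F> ::= λ
Accept reached after 8 steps.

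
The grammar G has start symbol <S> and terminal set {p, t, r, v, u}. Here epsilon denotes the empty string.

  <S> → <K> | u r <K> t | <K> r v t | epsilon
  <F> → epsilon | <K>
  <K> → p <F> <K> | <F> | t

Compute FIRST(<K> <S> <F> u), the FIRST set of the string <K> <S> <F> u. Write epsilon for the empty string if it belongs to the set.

{p, r, t, u}

FIRST(<S>): from <S>→<K> we get {epsilon, p, t}; from <S>→u r <K> t we get {u}; from <S>→<K> r v t we get {p, r, t}; from <S>→epsilon we get {epsilon}. So FIRST(<S>) = {epsilon, p, r, t, u}.
FIRST(<F>): from <F>→epsilon we get {epsilon}; from <F>→<K> we get {epsilon, p, t}. So FIRST(<F>) = {epsilon, p, t}.
FIRST(<K>): from <K>→p <F> <K> we get {p}; from <K>→<F> we get {epsilon, p, t}; from <K>→t we get {t}. So FIRST(<K>) = {epsilon, p, t}.
FIRST(<K> <S> <F> u): take FIRST of each symbol in turn, carrying on past any symbol whose FIRST contains epsilon; result {p, r, t, u}.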